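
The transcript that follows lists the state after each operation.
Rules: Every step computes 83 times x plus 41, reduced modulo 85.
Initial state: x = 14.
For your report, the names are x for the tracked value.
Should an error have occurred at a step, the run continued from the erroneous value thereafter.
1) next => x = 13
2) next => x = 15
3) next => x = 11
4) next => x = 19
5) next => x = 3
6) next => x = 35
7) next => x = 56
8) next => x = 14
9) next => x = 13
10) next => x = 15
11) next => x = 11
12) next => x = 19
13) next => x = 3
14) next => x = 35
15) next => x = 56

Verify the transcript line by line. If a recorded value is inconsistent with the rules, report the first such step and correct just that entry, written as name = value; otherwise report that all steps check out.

no error

step 1: x = (83*14 + 41) mod 85 = 13 -> exactly as logged
step 2: x = (83*13 + 41) mod 85 = 15 -> agrees with the transcript
step 3: x = (83*15 + 41) mod 85 = 11 -> same as recorded
step 4: x = (83*11 + 41) mod 85 = 19 -> matches
step 5: x = (83*19 + 41) mod 85 = 3 -> matches
step 6: x = (83*3 + 41) mod 85 = 35 -> confirmed correct
step 7: x = (83*35 + 41) mod 85 = 56 -> confirmed correct
step 8: x = (83*56 + 41) mod 85 = 14 -> agrees with the transcript
step 9: x = (83*14 + 41) mod 85 = 13 -> agrees with the transcript
step 10: x = (83*13 + 41) mod 85 = 15 -> same as recorded
step 11: x = (83*15 + 41) mod 85 = 11 -> exactly as logged
step 12: x = (83*11 + 41) mod 85 = 19 -> confirmed correct
step 13: x = (83*19 + 41) mod 85 = 3 -> checks out
step 14: x = (83*3 + 41) mod 85 = 35 -> checks out
step 15: x = (83*35 + 41) mod 85 = 56 -> no discrepancy
Every step is consistent.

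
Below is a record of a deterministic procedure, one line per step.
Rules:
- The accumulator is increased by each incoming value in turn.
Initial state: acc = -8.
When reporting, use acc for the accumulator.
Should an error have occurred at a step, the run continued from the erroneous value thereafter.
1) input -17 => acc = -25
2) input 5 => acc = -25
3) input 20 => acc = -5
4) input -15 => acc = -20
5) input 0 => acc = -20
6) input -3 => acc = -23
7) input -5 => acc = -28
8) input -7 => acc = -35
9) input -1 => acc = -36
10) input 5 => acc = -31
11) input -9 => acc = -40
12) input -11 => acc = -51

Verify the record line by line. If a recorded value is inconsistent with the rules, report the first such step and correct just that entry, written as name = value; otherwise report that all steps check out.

step 1: acc = -8 + -17 = -25 -> verified
step 2: acc = -25 + 5 = -20 -> the record has a different value
First deviation found at step 2; the corrected entry is acc = -20.

step 2, acc = -20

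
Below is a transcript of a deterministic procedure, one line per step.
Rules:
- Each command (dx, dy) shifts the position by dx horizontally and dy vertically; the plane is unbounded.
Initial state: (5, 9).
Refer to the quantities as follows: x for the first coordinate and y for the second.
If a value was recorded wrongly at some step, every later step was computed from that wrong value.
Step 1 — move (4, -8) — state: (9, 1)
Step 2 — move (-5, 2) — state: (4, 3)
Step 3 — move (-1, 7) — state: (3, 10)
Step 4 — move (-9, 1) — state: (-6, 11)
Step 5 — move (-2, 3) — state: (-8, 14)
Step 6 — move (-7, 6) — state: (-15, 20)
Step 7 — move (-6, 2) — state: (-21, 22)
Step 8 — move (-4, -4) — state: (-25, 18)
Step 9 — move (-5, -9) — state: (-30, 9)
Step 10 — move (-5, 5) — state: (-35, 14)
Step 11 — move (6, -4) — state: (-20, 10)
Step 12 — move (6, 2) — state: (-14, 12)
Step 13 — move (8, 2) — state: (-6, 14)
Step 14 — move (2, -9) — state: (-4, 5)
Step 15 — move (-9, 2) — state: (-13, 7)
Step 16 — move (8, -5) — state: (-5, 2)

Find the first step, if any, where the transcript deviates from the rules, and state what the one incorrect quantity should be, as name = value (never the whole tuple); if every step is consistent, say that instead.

step 11, x = -29

1. x = 5 + (4) = 9, y = 9 + (-8) = 1 (confirmed correct)
2. x = 9 + (-5) = 4, y = 1 + (2) = 3 (no discrepancy)
3. x = 4 + (-1) = 3, y = 3 + (7) = 10 (verified)
4. x = 3 + (-9) = -6, y = 10 + (1) = 11 (no discrepancy)
5. x = -6 + (-2) = -8, y = 11 + (3) = 14 (verified)
6. x = -8 + (-7) = -15, y = 14 + (6) = 20 (confirmed correct)
7. x = -15 + (-6) = -21, y = 20 + (2) = 22 (no discrepancy)
8. x = -21 + (-4) = -25, y = 22 + (-4) = 18 (agrees with the transcript)
9. x = -25 + (-5) = -30, y = 18 + (-9) = 9 (exactly as logged)
10. x = -30 + (-5) = -35, y = 9 + (5) = 14 (confirmed correct)
11. x = -35 + (6) = -29, y = 14 + (-4) = 10 (the transcript has a different value)
The audit stops at step 11: the recorded entry is wrong and should be x = -29.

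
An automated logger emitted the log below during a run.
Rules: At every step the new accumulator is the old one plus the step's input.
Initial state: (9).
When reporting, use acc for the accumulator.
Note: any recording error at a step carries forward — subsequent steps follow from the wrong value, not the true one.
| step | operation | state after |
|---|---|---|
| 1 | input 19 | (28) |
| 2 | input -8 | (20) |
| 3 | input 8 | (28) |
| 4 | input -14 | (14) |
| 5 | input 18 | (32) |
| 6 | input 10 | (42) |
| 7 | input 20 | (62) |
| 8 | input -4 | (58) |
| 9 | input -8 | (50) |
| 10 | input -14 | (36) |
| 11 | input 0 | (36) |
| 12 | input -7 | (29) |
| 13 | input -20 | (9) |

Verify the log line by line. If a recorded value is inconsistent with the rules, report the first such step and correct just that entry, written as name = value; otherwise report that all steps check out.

1. acc = 9 + 19 = 28 (confirmed correct)
2. acc = 28 + -8 = 20 (exactly as logged)
3. acc = 20 + 8 = 28 (confirmed correct)
4. acc = 28 + -14 = 14 (same as recorded)
5. acc = 14 + 18 = 32 (verified)
6. acc = 32 + 10 = 42 (exactly as logged)
7. acc = 42 + 20 = 62 (checks out)
8. acc = 62 + -4 = 58 (consistent with the log)
9. acc = 58 + -8 = 50 (no discrepancy)
10. acc = 50 + -14 = 36 (confirmed correct)
11. acc = 36 + 0 = 36 (no discrepancy)
12. acc = 36 + -7 = 29 (matches)
13. acc = 29 + -20 = 9 (exactly as logged)
All steps check out; nothing to correct.

no error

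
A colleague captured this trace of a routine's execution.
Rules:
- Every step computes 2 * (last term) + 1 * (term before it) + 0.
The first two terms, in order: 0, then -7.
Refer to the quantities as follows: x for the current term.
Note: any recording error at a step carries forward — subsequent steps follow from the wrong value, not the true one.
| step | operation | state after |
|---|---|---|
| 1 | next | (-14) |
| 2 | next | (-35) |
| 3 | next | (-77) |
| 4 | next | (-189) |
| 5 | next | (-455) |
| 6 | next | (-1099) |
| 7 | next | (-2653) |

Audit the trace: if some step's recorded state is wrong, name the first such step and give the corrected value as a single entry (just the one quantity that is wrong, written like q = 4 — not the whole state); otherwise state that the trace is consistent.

step 3, x = -84

Recomputing the run from the initial state:
step 1: x = -14
step 2: x = -35
step 3: x = -84
step 4: x = -203
step 5: x = -490
step 6: x = -1183
step 7: x = -2856
The first disagreement with the trace is at step 3, where the value should be x = -84.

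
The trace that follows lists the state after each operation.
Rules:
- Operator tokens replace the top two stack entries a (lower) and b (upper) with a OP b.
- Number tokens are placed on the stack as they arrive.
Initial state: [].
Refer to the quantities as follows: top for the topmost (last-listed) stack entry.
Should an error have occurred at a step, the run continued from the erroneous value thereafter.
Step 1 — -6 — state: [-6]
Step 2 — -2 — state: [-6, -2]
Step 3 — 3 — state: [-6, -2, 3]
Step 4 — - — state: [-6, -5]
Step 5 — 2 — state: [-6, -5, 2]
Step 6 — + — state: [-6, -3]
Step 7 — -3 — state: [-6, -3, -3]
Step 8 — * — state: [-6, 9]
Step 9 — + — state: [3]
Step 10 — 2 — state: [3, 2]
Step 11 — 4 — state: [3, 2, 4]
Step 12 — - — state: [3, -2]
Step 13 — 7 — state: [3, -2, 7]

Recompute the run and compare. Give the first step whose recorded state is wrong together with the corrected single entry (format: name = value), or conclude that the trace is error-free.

1. push -6: top = -6 (matches)
2. push -2: top = -2 (matches)
3. push 3: top = 3 (exactly as logged)
4. -2 - 3 = -5 (verified)
5. push 2: top = 2 (exactly as logged)
6. -5 + 2 = -3 (matches)
7. push -3: top = -3 (agrees with the trace)
8. -3 * -3 = 9 (checks out)
9. -6 + 9 = 3 (verified)
10. push 2: top = 2 (verified)
11. push 4: top = 4 (verified)
12. 2 - 4 = -2 (verified)
13. push 7: top = 7 (consistent with the trace)
Every step is consistent.

no error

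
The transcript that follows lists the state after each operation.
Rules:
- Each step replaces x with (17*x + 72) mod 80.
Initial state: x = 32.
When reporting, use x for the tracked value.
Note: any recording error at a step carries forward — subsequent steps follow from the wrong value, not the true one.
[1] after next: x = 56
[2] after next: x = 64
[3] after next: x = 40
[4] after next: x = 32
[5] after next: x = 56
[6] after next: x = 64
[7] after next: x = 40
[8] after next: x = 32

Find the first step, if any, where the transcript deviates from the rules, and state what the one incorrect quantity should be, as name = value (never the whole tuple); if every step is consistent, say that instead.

Recomputing the run from the initial state:
step 1: x = 56
step 2: x = 64
step 3: x = 40
step 4: x = 32
step 5: x = 56
step 6: x = 64
step 7: x = 40
step 8: x = 32
This matches the transcript at every step.

no error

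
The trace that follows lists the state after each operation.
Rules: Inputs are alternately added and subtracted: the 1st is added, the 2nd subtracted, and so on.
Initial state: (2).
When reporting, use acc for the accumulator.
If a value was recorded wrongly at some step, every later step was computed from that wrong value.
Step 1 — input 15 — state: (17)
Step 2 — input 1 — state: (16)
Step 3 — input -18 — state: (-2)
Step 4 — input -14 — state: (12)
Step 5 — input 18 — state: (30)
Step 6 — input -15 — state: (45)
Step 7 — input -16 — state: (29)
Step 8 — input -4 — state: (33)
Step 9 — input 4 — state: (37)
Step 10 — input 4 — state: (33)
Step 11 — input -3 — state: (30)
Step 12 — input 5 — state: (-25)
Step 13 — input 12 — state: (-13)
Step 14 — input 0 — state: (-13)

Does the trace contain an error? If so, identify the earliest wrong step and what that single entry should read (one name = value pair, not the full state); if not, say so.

step 1: acc = 2 + 15 = 17 -> no discrepancy
step 2: acc = 17 - 1 = 16 -> checks out
step 3: acc = 16 + -18 = -2 -> verified
step 4: acc = -2 - -14 = 12 -> agrees with the trace
step 5: acc = 12 + 18 = 30 -> verified
step 6: acc = 30 - -15 = 45 -> verified
step 7: acc = 45 + -16 = 29 -> consistent with the trace
step 8: acc = 29 - -4 = 33 -> consistent with the trace
step 9: acc = 33 + 4 = 37 -> exactly as logged
step 10: acc = 37 - 4 = 33 -> matches
step 11: acc = 33 + -3 = 30 -> consistent with the trace
step 12: acc = 30 - 5 = 25 -> not what was recorded
Step 12 is the first one off; corrected, acc = 25.

step 12, acc = 25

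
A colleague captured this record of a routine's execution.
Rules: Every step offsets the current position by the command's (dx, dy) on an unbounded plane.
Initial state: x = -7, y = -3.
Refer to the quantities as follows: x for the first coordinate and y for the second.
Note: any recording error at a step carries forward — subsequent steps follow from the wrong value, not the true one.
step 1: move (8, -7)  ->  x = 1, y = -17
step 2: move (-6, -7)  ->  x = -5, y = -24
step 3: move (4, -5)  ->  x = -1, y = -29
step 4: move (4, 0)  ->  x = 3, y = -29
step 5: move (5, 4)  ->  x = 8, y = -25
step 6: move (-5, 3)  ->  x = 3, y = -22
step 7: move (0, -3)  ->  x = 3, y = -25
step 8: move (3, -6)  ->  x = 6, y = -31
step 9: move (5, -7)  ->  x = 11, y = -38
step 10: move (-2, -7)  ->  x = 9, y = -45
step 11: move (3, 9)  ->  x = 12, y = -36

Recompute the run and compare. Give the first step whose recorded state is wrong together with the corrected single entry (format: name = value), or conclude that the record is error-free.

step 1, y = -10

step 1: x = -7 + (8) = 1, y = -3 + (-7) = -10 -> this is not what the record shows
Step 1 is the first one off; corrected, y = -10.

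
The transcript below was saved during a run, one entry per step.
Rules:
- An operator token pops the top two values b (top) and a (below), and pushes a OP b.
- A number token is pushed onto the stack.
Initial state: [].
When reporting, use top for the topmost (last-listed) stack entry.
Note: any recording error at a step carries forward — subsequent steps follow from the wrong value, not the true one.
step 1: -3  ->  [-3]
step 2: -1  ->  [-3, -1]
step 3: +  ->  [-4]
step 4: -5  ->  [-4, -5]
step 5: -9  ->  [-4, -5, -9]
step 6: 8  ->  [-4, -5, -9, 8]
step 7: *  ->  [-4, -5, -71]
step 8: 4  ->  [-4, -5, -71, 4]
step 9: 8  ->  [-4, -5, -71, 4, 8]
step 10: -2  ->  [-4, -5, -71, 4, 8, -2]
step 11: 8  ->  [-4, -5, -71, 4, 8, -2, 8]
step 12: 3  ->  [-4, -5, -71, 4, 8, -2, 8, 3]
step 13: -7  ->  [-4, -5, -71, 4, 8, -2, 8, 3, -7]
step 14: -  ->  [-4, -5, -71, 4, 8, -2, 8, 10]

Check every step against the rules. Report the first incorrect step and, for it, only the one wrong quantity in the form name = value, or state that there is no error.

step 7, top = -72

step 1: push -3: top = -3 -> confirmed correct
step 2: push -1: top = -1 -> checks out
step 3: -3 + -1 = -4 -> matches
step 4: push -5: top = -5 -> consistent with the transcript
step 5: push -9: top = -9 -> exactly as logged
step 6: push 8: top = 8 -> in agreement
step 7: -9 * 8 = -72 -> first mismatch against the transcript
First deviation found at step 7; the corrected entry is top = -72.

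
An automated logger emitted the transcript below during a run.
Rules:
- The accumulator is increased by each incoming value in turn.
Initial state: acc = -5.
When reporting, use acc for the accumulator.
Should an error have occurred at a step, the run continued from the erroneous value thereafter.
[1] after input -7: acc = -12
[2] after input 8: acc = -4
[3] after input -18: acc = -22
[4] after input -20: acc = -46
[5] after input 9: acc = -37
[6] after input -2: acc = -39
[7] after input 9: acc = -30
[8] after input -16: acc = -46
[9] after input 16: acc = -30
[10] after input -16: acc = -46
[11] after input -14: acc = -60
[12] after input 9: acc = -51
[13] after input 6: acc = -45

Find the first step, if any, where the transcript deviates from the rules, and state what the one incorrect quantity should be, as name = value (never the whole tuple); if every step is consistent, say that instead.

Recomputing the run from the initial state:
step 1: acc = -12
step 2: acc = -4
step 3: acc = -22
step 4: acc = -42
step 5: acc = -33
step 6: acc = -35
step 7: acc = -26
step 8: acc = -42
step 9: acc = -26
step 10: acc = -42
step 11: acc = -56
step 12: acc = -47
step 13: acc = -41
The first disagreement with the transcript is at step 4, where the value should be acc = -42.

step 4, acc = -42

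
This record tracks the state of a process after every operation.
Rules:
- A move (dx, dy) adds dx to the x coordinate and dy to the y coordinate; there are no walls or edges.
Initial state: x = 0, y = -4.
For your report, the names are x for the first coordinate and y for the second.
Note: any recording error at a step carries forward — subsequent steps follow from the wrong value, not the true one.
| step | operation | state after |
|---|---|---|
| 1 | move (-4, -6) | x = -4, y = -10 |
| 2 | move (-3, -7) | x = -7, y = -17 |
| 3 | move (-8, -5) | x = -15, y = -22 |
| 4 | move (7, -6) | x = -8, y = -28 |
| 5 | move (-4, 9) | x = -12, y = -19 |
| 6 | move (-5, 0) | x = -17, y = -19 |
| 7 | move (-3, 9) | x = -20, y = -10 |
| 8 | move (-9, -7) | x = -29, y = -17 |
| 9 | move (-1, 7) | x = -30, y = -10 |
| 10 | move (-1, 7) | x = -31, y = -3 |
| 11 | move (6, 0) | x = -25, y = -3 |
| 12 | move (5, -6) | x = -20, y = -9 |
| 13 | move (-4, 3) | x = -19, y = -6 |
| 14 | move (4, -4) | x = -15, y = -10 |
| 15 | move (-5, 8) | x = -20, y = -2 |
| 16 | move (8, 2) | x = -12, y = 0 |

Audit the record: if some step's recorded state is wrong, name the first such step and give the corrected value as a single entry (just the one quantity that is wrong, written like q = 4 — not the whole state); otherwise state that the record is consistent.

step 1: x = 0 + (-4) = -4, y = -4 + (-6) = -10 -> agrees with the record
step 2: x = -4 + (-3) = -7, y = -10 + (-7) = -17 -> matches
step 3: x = -7 + (-8) = -15, y = -17 + (-5) = -22 -> exactly as logged
step 4: x = -15 + (7) = -8, y = -22 + (-6) = -28 -> agrees with the record
step 5: x = -8 + (-4) = -12, y = -28 + (9) = -19 -> agrees with the record
step 6: x = -12 + (-5) = -17, y = -19 + (0) = -19 -> checks out
step 7: x = -17 + (-3) = -20, y = -19 + (9) = -10 -> confirmed correct
step 8: x = -20 + (-9) = -29, y = -10 + (-7) = -17 -> same as recorded
step 9: x = -29 + (-1) = -30, y = -17 + (7) = -10 -> matches
step 10: x = -30 + (-1) = -31, y = -10 + (7) = -3 -> no discrepancy
step 11: x = -31 + (6) = -25, y = -3 + (0) = -3 -> exactly as logged
step 12: x = -25 + (5) = -20, y = -3 + (-6) = -9 -> verified
step 13: x = -20 + (-4) = -24, y = -9 + (3) = -6 -> not what was recorded
First incorrect step: 13; the correct value is x = -24.

step 13, x = -24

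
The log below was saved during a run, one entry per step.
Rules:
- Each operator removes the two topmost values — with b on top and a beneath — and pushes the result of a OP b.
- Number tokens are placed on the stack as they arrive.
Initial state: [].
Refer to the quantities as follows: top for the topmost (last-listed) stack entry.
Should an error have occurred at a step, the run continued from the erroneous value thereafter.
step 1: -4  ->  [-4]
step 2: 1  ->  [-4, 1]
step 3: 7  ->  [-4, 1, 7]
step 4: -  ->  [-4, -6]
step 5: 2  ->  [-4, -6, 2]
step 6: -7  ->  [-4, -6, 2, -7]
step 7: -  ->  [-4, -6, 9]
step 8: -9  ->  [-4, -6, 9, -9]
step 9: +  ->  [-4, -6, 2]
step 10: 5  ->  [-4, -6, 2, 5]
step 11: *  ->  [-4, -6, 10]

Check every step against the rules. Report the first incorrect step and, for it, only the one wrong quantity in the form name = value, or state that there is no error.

step 1: push -4: top = -4 -> checks out
step 2: push 1: top = 1 -> verified
step 3: push 7: top = 7 -> exactly as logged
step 4: 1 - 7 = -6 -> same as recorded
step 5: push 2: top = 2 -> same as recorded
step 6: push -7: top = -7 -> same as recorded
step 7: 2 - -7 = 9 -> consistent with the log
step 8: push -9: top = -9 -> in agreement
step 9: 9 + -9 = 0 -> a discrepancy with the log
First incorrect step: 9; the correct value is top = 0.

step 9, top = 0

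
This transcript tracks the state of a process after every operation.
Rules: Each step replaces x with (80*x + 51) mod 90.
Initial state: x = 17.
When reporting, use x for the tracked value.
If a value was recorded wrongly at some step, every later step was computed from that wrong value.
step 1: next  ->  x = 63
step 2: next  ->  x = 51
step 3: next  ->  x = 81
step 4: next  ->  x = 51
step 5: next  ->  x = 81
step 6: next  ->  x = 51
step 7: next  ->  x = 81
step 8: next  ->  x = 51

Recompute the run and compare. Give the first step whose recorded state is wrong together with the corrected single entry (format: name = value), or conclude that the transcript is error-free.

step 1: x = (80*17 + 51) mod 90 = 61 -> this is not what the transcript shows
The audit stops at step 1: the recorded entry is wrong and should be x = 61.

step 1, x = 61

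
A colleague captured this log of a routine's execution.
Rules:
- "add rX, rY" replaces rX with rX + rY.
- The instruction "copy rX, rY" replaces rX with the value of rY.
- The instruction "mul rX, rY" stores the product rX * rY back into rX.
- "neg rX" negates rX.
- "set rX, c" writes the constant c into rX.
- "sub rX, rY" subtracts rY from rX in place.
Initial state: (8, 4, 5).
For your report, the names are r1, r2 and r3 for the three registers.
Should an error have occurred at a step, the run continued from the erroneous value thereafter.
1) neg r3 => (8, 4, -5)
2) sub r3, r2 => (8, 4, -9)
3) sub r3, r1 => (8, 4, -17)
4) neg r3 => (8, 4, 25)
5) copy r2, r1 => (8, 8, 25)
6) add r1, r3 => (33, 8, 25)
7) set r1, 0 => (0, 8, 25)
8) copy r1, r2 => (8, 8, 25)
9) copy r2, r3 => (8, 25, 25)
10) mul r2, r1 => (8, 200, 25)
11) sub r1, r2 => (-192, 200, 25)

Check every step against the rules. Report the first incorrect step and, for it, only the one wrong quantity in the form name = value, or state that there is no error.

step 4, r3 = 17

Recomputing the run from the initial state:
step 1: r1 = 8, r2 = 4, r3 = -5
step 2: r1 = 8, r2 = 4, r3 = -9
step 3: r1 = 8, r2 = 4, r3 = -17
step 4: r1 = 8, r2 = 4, r3 = 17
step 5: r1 = 8, r2 = 8, r3 = 17
step 6: r1 = 25, r2 = 8, r3 = 17
step 7: r1 = 0, r2 = 8, r3 = 17
step 8: r1 = 8, r2 = 8, r3 = 17
step 9: r1 = 8, r2 = 17, r3 = 17
step 10: r1 = 8, r2 = 136, r3 = 17
step 11: r1 = -128, r2 = 136, r3 = 17
The first disagreement with the log is at step 4, where the value should be r3 = 17.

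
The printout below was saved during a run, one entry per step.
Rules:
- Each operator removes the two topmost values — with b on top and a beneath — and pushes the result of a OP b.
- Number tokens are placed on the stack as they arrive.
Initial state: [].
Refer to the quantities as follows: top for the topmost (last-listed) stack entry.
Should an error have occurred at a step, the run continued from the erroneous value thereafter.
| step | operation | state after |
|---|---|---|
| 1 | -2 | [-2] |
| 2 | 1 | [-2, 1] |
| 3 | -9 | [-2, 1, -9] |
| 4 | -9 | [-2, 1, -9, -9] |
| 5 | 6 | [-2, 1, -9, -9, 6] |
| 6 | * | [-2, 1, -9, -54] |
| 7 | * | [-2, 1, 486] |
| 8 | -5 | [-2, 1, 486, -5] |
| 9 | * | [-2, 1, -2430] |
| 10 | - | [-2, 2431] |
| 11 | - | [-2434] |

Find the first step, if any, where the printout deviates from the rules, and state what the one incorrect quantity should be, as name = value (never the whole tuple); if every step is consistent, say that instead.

step 11, top = -2433

Step 1: push -2: top = -2 — agrees with the printout.
Step 2: push 1: top = 1 — matches.
Step 3: push -9: top = -9 — matches.
Step 4: push -9: top = -9 — checks out.
Step 5: push 6: top = 6 — confirmed correct.
Step 6: -9 * 6 = -54 — no discrepancy.
Step 7: -9 * -54 = 486 — confirmed correct.
Step 8: push -5: top = -5 — same as recorded.
Step 9: 486 * -5 = -2430 — exactly as logged.
Step 10: 1 - -2430 = 2431 — agrees with the printout.
Step 11: -2 - 2431 = -2433 — the printout disagrees here.
That makes step 11 the first incorrect line — top = -2433 is what it should show.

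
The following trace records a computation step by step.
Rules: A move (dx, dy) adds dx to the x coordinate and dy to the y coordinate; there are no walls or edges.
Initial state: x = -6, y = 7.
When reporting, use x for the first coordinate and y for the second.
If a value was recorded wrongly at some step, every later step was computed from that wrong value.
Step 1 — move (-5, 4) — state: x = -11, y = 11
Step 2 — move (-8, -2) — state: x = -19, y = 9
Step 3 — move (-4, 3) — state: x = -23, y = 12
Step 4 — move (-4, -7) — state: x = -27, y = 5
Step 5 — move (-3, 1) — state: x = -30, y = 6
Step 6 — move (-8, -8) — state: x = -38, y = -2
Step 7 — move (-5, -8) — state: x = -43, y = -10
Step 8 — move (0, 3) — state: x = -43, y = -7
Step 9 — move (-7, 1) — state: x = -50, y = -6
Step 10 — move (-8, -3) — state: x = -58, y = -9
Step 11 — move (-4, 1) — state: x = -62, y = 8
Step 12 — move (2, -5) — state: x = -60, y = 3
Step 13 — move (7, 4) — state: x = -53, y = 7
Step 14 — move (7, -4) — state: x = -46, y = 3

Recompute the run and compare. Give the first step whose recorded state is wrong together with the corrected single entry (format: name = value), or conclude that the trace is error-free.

Step 1: x = -6 + (-5) = -11, y = 7 + (4) = 11 — confirmed correct.
Step 2: x = -11 + (-8) = -19, y = 11 + (-2) = 9 — consistent with the trace.
Step 3: x = -19 + (-4) = -23, y = 9 + (3) = 12 — same as recorded.
Step 4: x = -23 + (-4) = -27, y = 12 + (-7) = 5 — verified.
Step 5: x = -27 + (-3) = -30, y = 5 + (1) = 6 — verified.
Step 6: x = -30 + (-8) = -38, y = 6 + (-8) = -2 — consistent with the trace.
Step 7: x = -38 + (-5) = -43, y = -2 + (-8) = -10 — matches.
Step 8: x = -43 + (0) = -43, y = -10 + (3) = -7 — exactly as logged.
Step 9: x = -43 + (-7) = -50, y = -7 + (1) = -6 — consistent with the trace.
Step 10: x = -50 + (-8) = -58, y = -6 + (-3) = -9 — no discrepancy.
Step 11: x = -58 + (-4) = -62, y = -9 + (1) = -8 — this is not what the trace shows.
The audit stops at step 11: the recorded entry is wrong and should be y = -8.

step 11, y = -8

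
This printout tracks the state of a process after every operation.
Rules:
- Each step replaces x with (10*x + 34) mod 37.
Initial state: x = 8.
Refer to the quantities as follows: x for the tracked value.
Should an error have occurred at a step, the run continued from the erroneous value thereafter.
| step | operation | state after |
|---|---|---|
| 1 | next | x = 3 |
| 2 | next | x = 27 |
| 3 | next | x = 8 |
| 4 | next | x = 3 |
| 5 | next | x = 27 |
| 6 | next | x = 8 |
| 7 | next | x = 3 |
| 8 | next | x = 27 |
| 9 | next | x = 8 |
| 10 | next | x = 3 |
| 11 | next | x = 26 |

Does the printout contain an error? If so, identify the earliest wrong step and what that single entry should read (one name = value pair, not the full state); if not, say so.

step 11, x = 27

1. x = (10*8 + 34) mod 37 = 3 (confirmed correct)
2. x = (10*3 + 34) mod 37 = 27 (consistent with the printout)
3. x = (10*27 + 34) mod 37 = 8 (confirmed correct)
4. x = (10*8 + 34) mod 37 = 3 (confirmed correct)
5. x = (10*3 + 34) mod 37 = 27 (verified)
6. x = (10*27 + 34) mod 37 = 8 (no discrepancy)
7. x = (10*8 + 34) mod 37 = 3 (confirmed correct)
8. x = (10*3 + 34) mod 37 = 27 (agrees with the printout)
9. x = (10*27 + 34) mod 37 = 8 (same as recorded)
10. x = (10*8 + 34) mod 37 = 3 (same as recorded)
11. x = (10*3 + 34) mod 37 = 27 (not what was recorded)
Step 11 is the first one off; corrected, x = 27.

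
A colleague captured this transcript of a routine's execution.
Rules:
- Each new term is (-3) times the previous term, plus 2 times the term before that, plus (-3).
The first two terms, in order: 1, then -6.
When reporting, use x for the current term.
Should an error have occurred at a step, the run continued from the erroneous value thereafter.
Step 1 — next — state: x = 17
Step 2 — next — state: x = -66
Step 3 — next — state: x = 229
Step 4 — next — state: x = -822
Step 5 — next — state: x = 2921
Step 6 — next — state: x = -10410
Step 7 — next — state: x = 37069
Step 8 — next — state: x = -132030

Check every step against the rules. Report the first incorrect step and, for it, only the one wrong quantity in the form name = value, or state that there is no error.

Recomputing the run from the initial state:
step 1: x = 17
step 2: x = -66
step 3: x = 229
step 4: x = -822
step 5: x = 2921
step 6: x = -10410
step 7: x = 37069
step 8: x = -132030
This matches the transcript at every step.

no error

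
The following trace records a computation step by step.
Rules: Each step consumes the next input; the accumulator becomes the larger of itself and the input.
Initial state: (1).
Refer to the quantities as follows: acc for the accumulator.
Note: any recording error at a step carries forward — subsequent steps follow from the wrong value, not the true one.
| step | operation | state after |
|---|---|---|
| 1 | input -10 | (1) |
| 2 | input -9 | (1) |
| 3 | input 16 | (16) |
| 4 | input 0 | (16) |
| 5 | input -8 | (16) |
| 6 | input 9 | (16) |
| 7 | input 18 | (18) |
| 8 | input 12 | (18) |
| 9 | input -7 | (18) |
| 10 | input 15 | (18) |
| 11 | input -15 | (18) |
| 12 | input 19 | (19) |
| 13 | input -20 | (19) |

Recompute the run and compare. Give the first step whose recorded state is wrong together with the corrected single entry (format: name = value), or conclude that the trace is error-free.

no error

Recomputing the run from the initial state:
step 1: acc = 1
step 2: acc = 1
step 3: acc = 16
step 4: acc = 16
step 5: acc = 16
step 6: acc = 16
step 7: acc = 18
step 8: acc = 18
step 9: acc = 18
step 10: acc = 18
step 11: acc = 18
step 12: acc = 19
step 13: acc = 19
This matches the trace at every step.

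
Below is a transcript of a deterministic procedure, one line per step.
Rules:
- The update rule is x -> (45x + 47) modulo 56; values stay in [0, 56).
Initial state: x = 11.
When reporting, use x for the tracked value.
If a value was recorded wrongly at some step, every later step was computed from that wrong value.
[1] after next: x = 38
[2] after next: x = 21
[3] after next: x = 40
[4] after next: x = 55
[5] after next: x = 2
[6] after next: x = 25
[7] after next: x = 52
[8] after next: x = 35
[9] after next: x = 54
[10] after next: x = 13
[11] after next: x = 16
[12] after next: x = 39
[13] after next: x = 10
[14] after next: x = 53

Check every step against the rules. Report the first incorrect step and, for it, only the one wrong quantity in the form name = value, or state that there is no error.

step 14, x = 49

1. x = (45*11 + 47) mod 56 = 38 (checks out)
2. x = (45*38 + 47) mod 56 = 21 (same as recorded)
3. x = (45*21 + 47) mod 56 = 40 (checks out)
4. x = (45*40 + 47) mod 56 = 55 (consistent with the transcript)
5. x = (45*55 + 47) mod 56 = 2 (exactly as logged)
6. x = (45*2 + 47) mod 56 = 25 (confirmed correct)
7. x = (45*25 + 47) mod 56 = 52 (agrees with the transcript)
8. x = (45*52 + 47) mod 56 = 35 (in agreement)
9. x = (45*35 + 47) mod 56 = 54 (verified)
10. x = (45*54 + 47) mod 56 = 13 (same as recorded)
11. x = (45*13 + 47) mod 56 = 16 (consistent with the transcript)
12. x = (45*16 + 47) mod 56 = 39 (verified)
13. x = (45*39 + 47) mod 56 = 10 (matches)
14. x = (45*10 + 47) mod 56 = 49 (the entry is off here)
First incorrect step: 14; the correct value is x = 49.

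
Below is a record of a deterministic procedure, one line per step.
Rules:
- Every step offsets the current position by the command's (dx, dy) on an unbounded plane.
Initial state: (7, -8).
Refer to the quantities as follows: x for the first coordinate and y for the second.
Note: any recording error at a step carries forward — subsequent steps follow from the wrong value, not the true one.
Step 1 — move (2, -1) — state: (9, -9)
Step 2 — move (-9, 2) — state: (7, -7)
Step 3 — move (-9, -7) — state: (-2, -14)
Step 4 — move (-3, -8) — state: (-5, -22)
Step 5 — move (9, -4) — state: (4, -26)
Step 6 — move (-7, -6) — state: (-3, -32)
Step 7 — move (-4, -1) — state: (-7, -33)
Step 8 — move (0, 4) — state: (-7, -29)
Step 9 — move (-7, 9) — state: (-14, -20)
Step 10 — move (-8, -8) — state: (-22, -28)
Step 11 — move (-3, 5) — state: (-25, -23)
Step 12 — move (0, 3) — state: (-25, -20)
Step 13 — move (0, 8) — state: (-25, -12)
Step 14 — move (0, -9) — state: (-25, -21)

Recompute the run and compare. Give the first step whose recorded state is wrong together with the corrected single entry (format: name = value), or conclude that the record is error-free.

1. x = 7 + (2) = 9, y = -8 + (-1) = -9 (agrees with the record)
2. x = 9 + (-9) = 0, y = -9 + (2) = -7 (the entry is off here)
The audit stops at step 2: the recorded entry is wrong and should be x = 0.

step 2, x = 0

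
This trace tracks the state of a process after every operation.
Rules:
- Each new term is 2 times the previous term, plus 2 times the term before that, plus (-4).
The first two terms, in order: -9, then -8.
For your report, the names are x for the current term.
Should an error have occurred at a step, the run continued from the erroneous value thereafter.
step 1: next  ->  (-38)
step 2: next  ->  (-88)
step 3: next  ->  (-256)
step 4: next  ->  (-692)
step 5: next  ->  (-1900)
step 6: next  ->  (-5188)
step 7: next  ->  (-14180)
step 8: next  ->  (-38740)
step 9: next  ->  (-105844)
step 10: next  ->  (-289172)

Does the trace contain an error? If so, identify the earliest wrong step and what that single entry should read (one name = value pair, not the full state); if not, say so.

step 2, x = -96

step 1: x = 2*(-8) + (2)*(-9) + (-4) = -38 -> same as recorded
step 2: x = 2*(-38) + (2)*(-8) + (-4) = -96 -> this is not what the trace shows
The earliest wrong entry is at step 2: it should read x = -96.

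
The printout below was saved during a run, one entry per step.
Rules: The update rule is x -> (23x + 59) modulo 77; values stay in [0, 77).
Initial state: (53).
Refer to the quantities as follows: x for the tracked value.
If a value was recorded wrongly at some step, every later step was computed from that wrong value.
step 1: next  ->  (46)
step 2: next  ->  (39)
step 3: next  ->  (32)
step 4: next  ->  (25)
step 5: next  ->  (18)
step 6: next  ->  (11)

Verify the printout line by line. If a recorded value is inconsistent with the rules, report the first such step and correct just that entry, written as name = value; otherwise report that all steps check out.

no error

step 1: x = (23*53 + 59) mod 77 = 46 -> same as recorded
step 2: x = (23*46 + 59) mod 77 = 39 -> agrees with the printout
step 3: x = (23*39 + 59) mod 77 = 32 -> same as recorded
step 4: x = (23*32 + 59) mod 77 = 25 -> checks out
step 5: x = (23*25 + 59) mod 77 = 18 -> no discrepancy
step 6: x = (23*18 + 59) mod 77 = 11 -> matches
Each recorded entry agrees with the recomputation.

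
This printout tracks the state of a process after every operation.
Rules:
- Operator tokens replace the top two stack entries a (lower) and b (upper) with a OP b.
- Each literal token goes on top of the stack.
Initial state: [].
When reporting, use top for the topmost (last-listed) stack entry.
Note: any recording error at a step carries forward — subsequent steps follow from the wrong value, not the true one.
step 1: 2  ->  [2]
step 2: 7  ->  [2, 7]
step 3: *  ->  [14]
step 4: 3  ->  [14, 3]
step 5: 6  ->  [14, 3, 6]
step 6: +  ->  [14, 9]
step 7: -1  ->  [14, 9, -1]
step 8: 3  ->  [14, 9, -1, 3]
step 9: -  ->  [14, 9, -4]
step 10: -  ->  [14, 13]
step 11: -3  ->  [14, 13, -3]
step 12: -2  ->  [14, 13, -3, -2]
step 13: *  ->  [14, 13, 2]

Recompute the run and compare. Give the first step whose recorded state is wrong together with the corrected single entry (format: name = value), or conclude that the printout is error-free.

step 13, top = 6

Recomputing the run from the initial state:
step 1: [2]
step 2: [2, 7]
step 3: [14]
step 4: [14, 3]
step 5: [14, 3, 6]
step 6: [14, 9]
step 7: [14, 9, -1]
step 8: [14, 9, -1, 3]
step 9: [14, 9, -4]
step 10: [14, 13]
step 11: [14, 13, -3]
step 12: [14, 13, -3, -2]
step 13: [14, 13, 6]
The first disagreement with the printout is at step 13, where the value should be top = 6.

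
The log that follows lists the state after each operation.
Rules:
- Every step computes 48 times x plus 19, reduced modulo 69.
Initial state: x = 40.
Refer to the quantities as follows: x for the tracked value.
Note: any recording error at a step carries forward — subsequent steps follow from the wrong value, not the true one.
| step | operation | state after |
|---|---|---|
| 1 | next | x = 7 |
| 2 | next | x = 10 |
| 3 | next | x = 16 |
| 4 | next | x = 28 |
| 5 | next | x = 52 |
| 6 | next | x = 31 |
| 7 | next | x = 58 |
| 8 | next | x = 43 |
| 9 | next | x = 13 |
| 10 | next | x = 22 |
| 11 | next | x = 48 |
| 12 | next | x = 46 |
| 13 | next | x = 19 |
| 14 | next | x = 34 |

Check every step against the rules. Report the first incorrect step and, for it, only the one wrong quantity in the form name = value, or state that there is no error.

step 1: x = (48*40 + 19) mod 69 = 7 -> consistent with the log
step 2: x = (48*7 + 19) mod 69 = 10 -> verified
step 3: x = (48*10 + 19) mod 69 = 16 -> exactly as logged
step 4: x = (48*16 + 19) mod 69 = 28 -> matches
step 5: x = (48*28 + 19) mod 69 = 52 -> agrees with the log
step 6: x = (48*52 + 19) mod 69 = 31 -> agrees with the log
step 7: x = (48*31 + 19) mod 69 = 58 -> exactly as logged
step 8: x = (48*58 + 19) mod 69 = 43 -> confirmed correct
step 9: x = (48*43 + 19) mod 69 = 13 -> agrees with the log
step 10: x = (48*13 + 19) mod 69 = 22 -> confirmed correct
step 11: x = (48*22 + 19) mod 69 = 40 -> the recorded entry deviates here
The earliest wrong entry is at step 11: it should read x = 40.

step 11, x = 40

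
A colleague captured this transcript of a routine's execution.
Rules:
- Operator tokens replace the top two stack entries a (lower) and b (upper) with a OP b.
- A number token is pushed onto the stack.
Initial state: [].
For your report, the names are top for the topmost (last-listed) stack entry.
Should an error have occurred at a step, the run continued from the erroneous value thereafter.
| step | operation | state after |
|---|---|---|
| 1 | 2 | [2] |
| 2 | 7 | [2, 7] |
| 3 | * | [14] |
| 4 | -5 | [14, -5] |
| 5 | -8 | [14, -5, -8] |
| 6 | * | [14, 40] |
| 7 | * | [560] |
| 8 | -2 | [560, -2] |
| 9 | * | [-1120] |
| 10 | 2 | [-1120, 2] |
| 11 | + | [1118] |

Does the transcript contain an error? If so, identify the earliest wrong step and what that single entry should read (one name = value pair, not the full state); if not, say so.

step 11, top = -1118

Recomputing the run from the initial state:
step 1: [2]
step 2: [2, 7]
step 3: [14]
step 4: [14, -5]
step 5: [14, -5, -8]
step 6: [14, 40]
step 7: [560]
step 8: [560, -2]
step 9: [-1120]
step 10: [-1120, 2]
step 11: [-1118]
The first disagreement with the transcript is at step 11, where the value should be top = -1118.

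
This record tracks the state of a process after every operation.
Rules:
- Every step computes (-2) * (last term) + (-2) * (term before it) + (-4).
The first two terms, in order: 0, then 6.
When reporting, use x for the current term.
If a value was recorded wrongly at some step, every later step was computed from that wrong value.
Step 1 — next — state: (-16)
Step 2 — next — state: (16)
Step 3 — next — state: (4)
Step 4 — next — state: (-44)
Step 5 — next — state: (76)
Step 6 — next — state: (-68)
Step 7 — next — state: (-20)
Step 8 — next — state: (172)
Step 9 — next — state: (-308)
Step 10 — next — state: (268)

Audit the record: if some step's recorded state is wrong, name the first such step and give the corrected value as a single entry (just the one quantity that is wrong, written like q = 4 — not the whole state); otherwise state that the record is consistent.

step 3, x = -4

Recomputing the run from the initial state:
step 1: x = -16
step 2: x = 16
step 3: x = -4
step 4: x = -28
step 5: x = 60
step 6: x = -68
step 7: x = 12
step 8: x = 108
step 9: x = -244
step 10: x = 268
The first disagreement with the record is at step 3, where the value should be x = -4.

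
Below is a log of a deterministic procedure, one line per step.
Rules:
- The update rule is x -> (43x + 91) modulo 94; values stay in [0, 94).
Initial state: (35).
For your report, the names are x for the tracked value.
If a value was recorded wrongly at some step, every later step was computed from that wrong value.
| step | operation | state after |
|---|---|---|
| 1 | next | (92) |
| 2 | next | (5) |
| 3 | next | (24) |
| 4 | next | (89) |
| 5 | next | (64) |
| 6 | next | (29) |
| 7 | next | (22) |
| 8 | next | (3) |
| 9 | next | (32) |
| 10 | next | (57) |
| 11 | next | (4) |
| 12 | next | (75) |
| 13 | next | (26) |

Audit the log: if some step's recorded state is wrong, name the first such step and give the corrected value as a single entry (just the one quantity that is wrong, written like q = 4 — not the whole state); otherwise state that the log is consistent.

step 6, x = 23

1. x = (43*35 + 91) mod 94 = 92 (consistent with the log)
2. x = (43*92 + 91) mod 94 = 5 (consistent with the log)
3. x = (43*5 + 91) mod 94 = 24 (exactly as logged)
4. x = (43*24 + 91) mod 94 = 89 (agrees with the log)
5. x = (43*89 + 91) mod 94 = 64 (verified)
6. x = (43*64 + 91) mod 94 = 23 (the entry is off here)
Step 6 is the first one off; corrected, x = 23.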